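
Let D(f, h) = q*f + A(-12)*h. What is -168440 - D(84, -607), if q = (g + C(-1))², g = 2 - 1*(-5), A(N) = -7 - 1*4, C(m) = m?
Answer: -178141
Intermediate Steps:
A(N) = -11 (A(N) = -7 - 4 = -11)
g = 7 (g = 2 + 5 = 7)
q = 36 (q = (7 - 1)² = 6² = 36)
D(f, h) = -11*h + 36*f (D(f, h) = 36*f - 11*h = -11*h + 36*f)
-168440 - D(84, -607) = -168440 - (-11*(-607) + 36*84) = -168440 - (6677 + 3024) = -168440 - 1*9701 = -168440 - 9701 = -178141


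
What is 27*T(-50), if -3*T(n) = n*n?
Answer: -22500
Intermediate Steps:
T(n) = -n²/3 (T(n) = -n*n/3 = -n²/3)
27*T(-50) = 27*(-⅓*(-50)²) = 27*(-⅓*2500) = 27*(-2500/3) = -22500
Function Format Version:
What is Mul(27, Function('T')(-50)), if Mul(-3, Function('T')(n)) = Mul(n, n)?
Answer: -22500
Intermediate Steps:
Function('T')(n) = Mul(Rational(-1, 3), Pow(n, 2)) (Function('T')(n) = Mul(Rational(-1, 3), Mul(n, n)) = Mul(Rational(-1, 3), Pow(n, 2)))
Mul(27, Function('T')(-50)) = Mul(27, Mul(Rational(-1, 3), Pow(-50, 2))) = Mul(27, Mul(Rational(-1, 3), 2500)) = Mul(27, Rational(-2500, 3)) = -22500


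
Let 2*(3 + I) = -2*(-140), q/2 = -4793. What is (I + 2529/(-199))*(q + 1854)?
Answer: -191243288/199 ≈ -9.6102e+5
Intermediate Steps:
q = -9586 (q = 2*(-4793) = -9586)
I = 137 (I = -3 + (-2*(-140))/2 = -3 + (½)*280 = -3 + 140 = 137)
(I + 2529/(-199))*(q + 1854) = (137 + 2529/(-199))*(-9586 + 1854) = (137 + 2529*(-1/199))*(-7732) = (137 - 2529/199)*(-7732) = (24734/199)*(-7732) = -191243288/199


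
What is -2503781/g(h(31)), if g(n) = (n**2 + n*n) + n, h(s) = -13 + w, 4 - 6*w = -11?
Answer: -357683/30 ≈ -11923.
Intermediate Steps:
w = 5/2 (w = 2/3 - 1/6*(-11) = 2/3 + 11/6 = 5/2 ≈ 2.5000)
h(s) = -21/2 (h(s) = -13 + 5/2 = -21/2)
g(n) = n + 2*n**2 (g(n) = (n**2 + n**2) + n = 2*n**2 + n = n + 2*n**2)
-2503781/g(h(31)) = -2503781*(-2/(21*(1 + 2*(-21/2)))) = -2503781*(-2/(21*(1 - 21))) = -2503781/((-21/2*(-20))) = -2503781/210 = -2503781*1/210 = -357683/30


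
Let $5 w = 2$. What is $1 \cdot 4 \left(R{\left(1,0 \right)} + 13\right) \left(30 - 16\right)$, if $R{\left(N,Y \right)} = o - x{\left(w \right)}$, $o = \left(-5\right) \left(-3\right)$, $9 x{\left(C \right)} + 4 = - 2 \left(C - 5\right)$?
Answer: $\frac{69104}{45} \approx 1535.6$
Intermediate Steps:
$w = \frac{2}{5}$ ($w = \frac{1}{5} \cdot 2 = \frac{2}{5} \approx 0.4$)
$x{\left(C \right)} = \frac{2}{3} - \frac{2 C}{9}$ ($x{\left(C \right)} = - \frac{4}{9} + \frac{\left(-2\right) \left(C - 5\right)}{9} = - \frac{4}{9} + \frac{\left(-2\right) \left(-5 + C\right)}{9} = - \frac{4}{9} + \frac{10 - 2 C}{9} = - \frac{4}{9} - \left(- \frac{10}{9} + \frac{2 C}{9}\right) = \frac{2}{3} - \frac{2 C}{9}$)
$o = 15$
$R{\left(N,Y \right)} = \frac{649}{45}$ ($R{\left(N,Y \right)} = 15 - \left(\frac{2}{3} - \frac{4}{45}\right) = 15 - \frac{26}{45} = \frac{649}{45}$)
$1 \cdot 4 \left(R{\left(1,0 \right)} + 13\right) \left(30 - 16\right) = 1 \cdot 4 \left(\frac{649}{45} + 13\right) \left(30 - 16\right) = 4 \cdot \frac{1234}{45} \cdot 14 = \frac{4936}{45} \cdot 14 = \frac{69104}{45}$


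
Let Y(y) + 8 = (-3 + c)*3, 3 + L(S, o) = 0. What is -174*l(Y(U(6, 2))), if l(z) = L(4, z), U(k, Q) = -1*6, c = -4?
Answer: 522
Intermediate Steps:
U(k, Q) = -6
L(S, o) = -3 (L(S, o) = -3 + 0 = -3)
Y(y) = -29 (Y(y) = -8 + (-3 - 4)*3 = -8 - 7*3 = -8 - 21 = -29)
l(z) = -3
-174*l(Y(U(6, 2))) = -174*(-3) = 522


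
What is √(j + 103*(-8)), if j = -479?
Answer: I*√1303 ≈ 36.097*I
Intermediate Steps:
√(j + 103*(-8)) = √(-479 + 103*(-8)) = √(-479 - 824) = √(-1303) = I*√1303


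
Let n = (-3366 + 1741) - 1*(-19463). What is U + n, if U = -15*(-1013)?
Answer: 33033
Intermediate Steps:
U = 15195
n = 17838 (n = -1625 + 19463 = 17838)
U + n = 15195 + 17838 = 33033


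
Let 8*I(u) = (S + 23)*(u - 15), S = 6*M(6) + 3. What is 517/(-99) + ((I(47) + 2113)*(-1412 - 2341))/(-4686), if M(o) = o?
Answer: 26509085/14058 ≈ 1885.7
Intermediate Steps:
S = 39 (S = 6*6 + 3 = 36 + 3 = 39)
I(u) = -465/4 + 31*u/4 (I(u) = ((39 + 23)*(u - 15))/8 = (62*(-15 + u))/8 = (-930 + 62*u)/8 = -465/4 + 31*u/4)
517/(-99) + ((I(47) + 2113)*(-1412 - 2341))/(-4686) = 517/(-99) + (((-465/4 + (31/4)*47) + 2113)*(-1412 - 2341))/(-4686) = 517*(-1/99) + (((-465/4 + 1457/4) + 2113)*(-3753))*(-1/4686) = -47/9 + ((248 + 2113)*(-3753))*(-1/4686) = -47/9 + (2361*(-3753))*(-1/4686) = -47/9 - 8860833*(-1/4686) = -47/9 + 2953611/1562 = 26509085/14058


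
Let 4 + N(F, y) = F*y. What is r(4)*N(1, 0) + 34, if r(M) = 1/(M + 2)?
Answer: 100/3 ≈ 33.333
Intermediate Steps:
r(M) = 1/(2 + M)
N(F, y) = -4 + F*y
r(4)*N(1, 0) + 34 = (-4 + 1*0)/(2 + 4) + 34 = (-4 + 0)/6 + 34 = (1/6)*(-4) + 34 = -2/3 + 34 = 100/3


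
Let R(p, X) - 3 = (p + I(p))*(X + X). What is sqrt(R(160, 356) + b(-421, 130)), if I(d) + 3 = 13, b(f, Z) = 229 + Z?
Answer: sqrt(121402) ≈ 348.43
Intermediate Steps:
I(d) = 10 (I(d) = -3 + 13 = 10)
R(p, X) = 3 + 2*X*(10 + p) (R(p, X) = 3 + (p + 10)*(X + X) = 3 + (10 + p)*(2*X) = 3 + 2*X*(10 + p))
sqrt(R(160, 356) + b(-421, 130)) = sqrt((3 + 20*356 + 2*356*160) + (229 + 130)) = sqrt((3 + 7120 + 113920) + 359) = sqrt(121043 + 359) = sqrt(121402)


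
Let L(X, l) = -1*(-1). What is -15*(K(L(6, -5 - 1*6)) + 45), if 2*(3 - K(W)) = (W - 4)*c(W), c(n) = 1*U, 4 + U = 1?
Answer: -1305/2 ≈ -652.50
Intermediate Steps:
U = -3 (U = -4 + 1 = -3)
c(n) = -3 (c(n) = 1*(-3) = -3)
L(X, l) = 1
K(W) = -3 + 3*W/2 (K(W) = 3 - (W - 4)*(-3)/2 = 3 - (-4 + W)*(-3)/2 = 3 - (12 - 3*W)/2 = 3 + (-6 + 3*W/2) = -3 + 3*W/2)
-15*(K(L(6, -5 - 1*6)) + 45) = -15*((-3 + (3/2)*1) + 45) = -15*((-3 + 3/2) + 45) = -15*(-3/2 + 45) = -15*87/2 = -1305/2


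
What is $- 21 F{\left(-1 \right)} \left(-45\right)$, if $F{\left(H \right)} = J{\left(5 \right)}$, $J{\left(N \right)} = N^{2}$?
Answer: $23625$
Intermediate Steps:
$F{\left(H \right)} = 25$ ($F{\left(H \right)} = 5^{2} = 25$)
$- 21 F{\left(-1 \right)} \left(-45\right) = \left(-21\right) 25 \left(-45\right) = \left(-525\right) \left(-45\right) = 23625$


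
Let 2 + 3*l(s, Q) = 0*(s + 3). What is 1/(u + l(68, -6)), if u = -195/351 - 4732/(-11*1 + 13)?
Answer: -9/21305 ≈ -0.00042244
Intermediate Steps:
l(s, Q) = -2/3 (l(s, Q) = -2/3 + (0*(s + 3))/3 = -2/3 + (0*(3 + s))/3 = -2/3 + (1/3)*0 = -2/3 + 0 = -2/3)
u = -21299/9 (u = -195*1/351 - 4732/(-11 + 13) = -5/9 - 4732/2 = -5/9 - 4732*1/2 = -5/9 - 2366 = -21299/9 ≈ -2366.6)
1/(u + l(68, -6)) = 1/(-21299/9 - 2/3) = 1/(-21305/9) = -9/21305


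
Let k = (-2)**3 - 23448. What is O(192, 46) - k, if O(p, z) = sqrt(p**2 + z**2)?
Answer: 23456 + 2*sqrt(9745) ≈ 23653.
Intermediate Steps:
k = -23456 (k = -8 - 23448 = -23456)
O(192, 46) - k = sqrt(192**2 + 46**2) - 1*(-23456) = sqrt(36864 + 2116) + 23456 = sqrt(38980) + 23456 = 2*sqrt(9745) + 23456 = 23456 + 2*sqrt(9745)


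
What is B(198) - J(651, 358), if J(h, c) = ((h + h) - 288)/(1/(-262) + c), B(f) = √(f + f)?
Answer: -524/185 + 6*√11 ≈ 17.067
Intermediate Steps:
B(f) = √2*√f (B(f) = √(2*f) = √2*√f)
J(h, c) = (-288 + 2*h)/(-1/262 + c) (J(h, c) = (2*h - 288)/(-1/262 + c) = (-288 + 2*h)/(-1/262 + c))
B(198) - J(651, 358) = √2*√198 - 524*(-144 + 651)/(-1 + 262*358) = √2*(3*√22) - 524*507/(-1 + 93796) = 6*√11 - 524*507/93795 = 6*√11 - 1*524/185 = 6*√11 - 524/185 = -524/185 + 6*√11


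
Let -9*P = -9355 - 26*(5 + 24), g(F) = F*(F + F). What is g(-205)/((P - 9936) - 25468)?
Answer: -756450/308527 ≈ -2.4518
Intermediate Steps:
g(F) = 2*F² (g(F) = F*(2*F) = 2*F²)
P = 10109/9 (P = -(-9355 - 26*(5 + 24))/9 = -(-9355 - 26*29)/9 = -(-9355 - 754)/9 = -⅑*(-10109) = 10109/9 ≈ 1123.2)
g(-205)/((P - 9936) - 25468) = (2*(-205)²)/((10109/9 - 9936) - 25468) = (2*42025)/(-79315/9 - 25468) = 84050/(-308527/9) = 84050*(-9/308527) = -756450/308527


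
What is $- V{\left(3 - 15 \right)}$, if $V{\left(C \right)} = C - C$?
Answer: $0$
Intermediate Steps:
$V{\left(C \right)} = 0$
$- V{\left(3 - 15 \right)} = \left(-1\right) 0 = 0$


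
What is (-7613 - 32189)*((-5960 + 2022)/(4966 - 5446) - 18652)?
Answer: 89047243411/120 ≈ 7.4206e+8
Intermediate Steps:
(-7613 - 32189)*((-5960 + 2022)/(4966 - 5446) - 18652) = -39802*(-3938/(-480) - 18652) = -39802*(-3938*(-1/480) - 18652) = -39802*(1969/240 - 18652) = -39802*(-4474511/240) = 89047243411/120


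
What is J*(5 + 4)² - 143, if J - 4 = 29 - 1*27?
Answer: 343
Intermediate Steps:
J = 6 (J = 4 + (29 - 1*27) = 4 + (29 - 27) = 4 + 2 = 6)
J*(5 + 4)² - 143 = 6*(5 + 4)² - 143 = 6*9² - 143 = 6*81 - 143 = 486 - 143 = 343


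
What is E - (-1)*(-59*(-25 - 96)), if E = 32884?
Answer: 40023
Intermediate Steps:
E - (-1)*(-59*(-25 - 96)) = 32884 - (-1)*(-59*(-25 - 96)) = 32884 - (-1)*(-59*(-121)) = 32884 - (-1)*7139 = 32884 - 1*(-7139) = 32884 + 7139 = 40023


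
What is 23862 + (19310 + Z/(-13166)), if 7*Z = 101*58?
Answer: 68600207/1589 ≈ 43172.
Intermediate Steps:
Z = 5858/7 (Z = (101*58)/7 = (1/7)*5858 = 5858/7 ≈ 836.86)
23862 + (19310 + Z/(-13166)) = 23862 + (19310 + (5858/7)/(-13166)) = 23862 + (19310 + (5858/7)*(-1/13166)) = 23862 + (19310 - 101/1589) = 23862 + 30683489/1589 = 68600207/1589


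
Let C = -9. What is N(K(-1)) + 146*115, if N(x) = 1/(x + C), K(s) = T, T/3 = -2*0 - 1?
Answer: 201479/12 ≈ 16790.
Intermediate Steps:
T = -3 (T = 3*(-2*0 - 1) = 3*(0 - 1) = 3*(-1) = -3)
K(s) = -3
N(x) = 1/(-9 + x) (N(x) = 1/(x - 9) = 1/(-9 + x))
N(K(-1)) + 146*115 = 1/(-9 - 3) + 146*115 = 1/(-12) + 16790 = -1/12 + 16790 = 201479/12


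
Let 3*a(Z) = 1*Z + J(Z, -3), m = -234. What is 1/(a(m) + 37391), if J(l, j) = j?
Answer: 1/37312 ≈ 2.6801e-5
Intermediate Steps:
a(Z) = -1 + Z/3 (a(Z) = (1*Z - 3)/3 = (Z - 3)/3 = (-3 + Z)/3 = -1 + Z/3)
1/(a(m) + 37391) = 1/((-1 + (⅓)*(-234)) + 37391) = 1/((-1 - 78) + 37391) = 1/(-79 + 37391) = 1/37312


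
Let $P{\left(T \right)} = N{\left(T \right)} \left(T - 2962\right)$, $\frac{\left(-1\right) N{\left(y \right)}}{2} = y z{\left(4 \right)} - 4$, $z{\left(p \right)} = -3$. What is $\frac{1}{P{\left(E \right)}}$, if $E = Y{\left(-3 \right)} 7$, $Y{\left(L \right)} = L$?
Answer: $\frac{1}{351994} \approx 2.841 \cdot 10^{-6}$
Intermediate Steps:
$E = -21$ ($E = \left(-3\right) 7 = -21$)
$N{\left(y \right)} = 8 + 6 y$ ($N{\left(y \right)} = - 2 \left(y \left(-3\right) - 4\right) = - 2 \left(- 3 y - 4\right) = - 2 \left(-4 - 3 y\right) = 8 + 6 y$)
$P{\left(T \right)} = \left(-2962 + T\right) \left(8 + 6 T\right)$ ($P{\left(T \right)} = \left(8 + 6 T\right) \left(T - 2962\right) = \left(8 + 6 T\right) \left(-2962 + T\right) = \left(-2962 + T\right) \left(8 + 6 T\right)$)
$\frac{1}{P{\left(E \right)}} = \frac{1}{-23696 - -373044 + 6 \left(-21\right)^{2}} = \frac{1}{-23696 + 373044 + 6 \cdot 441} = \frac{1}{-23696 + 373044 + 2646} = \frac{1}{351994}$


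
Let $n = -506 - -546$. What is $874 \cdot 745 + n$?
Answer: $651170$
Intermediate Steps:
$n = 40$ ($n = -506 + 546 = 40$)
$874 \cdot 745 + n = 874 \cdot 745 + 40 = 651130 + 40 = 651170$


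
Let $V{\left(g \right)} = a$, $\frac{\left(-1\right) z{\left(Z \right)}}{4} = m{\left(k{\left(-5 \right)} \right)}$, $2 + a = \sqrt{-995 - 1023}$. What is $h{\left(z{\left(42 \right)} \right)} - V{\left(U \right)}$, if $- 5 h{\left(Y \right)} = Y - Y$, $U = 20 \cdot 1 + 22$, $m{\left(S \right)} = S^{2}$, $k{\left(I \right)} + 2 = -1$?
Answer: $2 - i \sqrt{2018} \approx 2.0 - 44.922 i$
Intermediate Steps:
$a = -2 + i \sqrt{2018}$ ($a = -2 + \sqrt{-995 - 1023} = -2 + \sqrt{-2018} = -2 + i \sqrt{2018} \approx -2.0 + 44.922 i$)
$k{\left(I \right)} = -3$ ($k{\left(I \right)} = -2 - 1 = -3$)
$z{\left(Z \right)} = -36$ ($z{\left(Z \right)} = - 4 \left(-3\right)^{2} = \left(-4\right) 9 = -36$)
$U = 42$ ($U = 20 + 22 = 42$)
$h{\left(Y \right)} = 0$ ($h{\left(Y \right)} = - \frac{Y - Y}{5} = \left(- \frac{1}{5}\right) 0 = 0$)
$V{\left(g \right)} = -2 + i \sqrt{2018}$
$h{\left(z{\left(42 \right)} \right)} - V{\left(U \right)} = 0 - \left(-2 + i \sqrt{2018}\right) = 0 + \left(2 - i \sqrt{2018}\right) = 2 - i \sqrt{2018}$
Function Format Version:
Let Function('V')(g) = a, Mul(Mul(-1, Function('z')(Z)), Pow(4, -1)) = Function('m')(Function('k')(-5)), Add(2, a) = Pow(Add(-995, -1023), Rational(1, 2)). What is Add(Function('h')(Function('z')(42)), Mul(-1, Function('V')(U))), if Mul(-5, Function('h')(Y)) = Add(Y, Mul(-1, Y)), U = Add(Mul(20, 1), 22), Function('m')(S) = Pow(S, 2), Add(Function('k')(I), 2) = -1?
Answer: Add(2, Mul(-1, I, Pow(2018, Rational(1, 2)))) ≈ Add(2.0000, Mul(-44.922, I))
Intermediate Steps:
a = Add(-2, Mul(I, Pow(2018, Rational(1, 2)))) (a = Add(-2, Pow(Add(-995, -1023), Rational(1, 2))) = Add(-2, Pow(-2018, Rational(1, 2))) = Add(-2, Mul(I, Pow(2018, Rational(1, 2)))) ≈ Add(-2.0000, Mul(44.922, I)))
Function('k')(I) = -3 (Function('k')(I) = Add(-2, -1) = -3)
Function('z')(Z) = -36 (Function('z')(Z) = Mul(-4, Pow(-3, 2)) = Mul(-4, 9) = -36)
U = 42 (U = Add(20, 22) = 42)
Function('h')(Y) = 0 (Function('h')(Y) = Mul(Rational(-1, 5), Add(Y, Mul(-1, Y))) = Mul(Rational(-1, 5), 0) = 0)
Function('V')(g) = Add(-2, Mul(I, Pow(2018, Rational(1, 2))))
Add(Function('h')(Function('z')(42)), Mul(-1, Function('V')(U))) = Add(0, Mul(-1, Add(-2, Mul(I, Pow(2018, Rational(1, 2)))))) = Add(0, Add(2, Mul(-1, I, Pow(2018, Rational(1, 2))))) = Add(2, Mul(-1, I, Pow(2018, Rational(1, 2))))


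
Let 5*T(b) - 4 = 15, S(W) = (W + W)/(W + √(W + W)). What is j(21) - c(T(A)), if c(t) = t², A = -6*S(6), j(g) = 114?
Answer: 2489/25 ≈ 99.560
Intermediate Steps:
S(W) = 2*W/(W + √2*√W) (S(W) = (2*W)/(W + √(2*W)) = (2*W)/(W + √2*√W) = 2*W/(W + √2*√W))
A = -72/(6 + 2*√3) (A = -12*6/(6 + √2*√6) = -12*6/(6 + 2*√3) = -72/(6 + 2*√3) ≈ -7.6077)
T(b) = 19/5 (T(b) = ⅘ + (⅕)*15 = ⅘ + 3 = 19/5)
j(21) - c(T(A)) = 114 - (19/5)² = 114 - 1*361/25 = 114 - 361/25 = 2489/25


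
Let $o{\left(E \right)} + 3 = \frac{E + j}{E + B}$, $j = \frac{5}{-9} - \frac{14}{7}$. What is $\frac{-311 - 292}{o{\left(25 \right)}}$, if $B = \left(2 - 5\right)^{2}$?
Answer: $\frac{92259}{358} \approx 257.71$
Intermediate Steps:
$j = - \frac{23}{9}$ ($j = 5 \left(- \frac{1}{9}\right) - 2 = - \frac{5}{9} - 2 = - \frac{23}{9} \approx -2.5556$)
$B = 9$ ($B = \left(-3\right)^{2} = 9$)
$o{\left(E \right)} = -3 + \frac{- \frac{23}{9} + E}{9 + E}$ ($o{\left(E \right)} = -3 + \frac{E - \frac{23}{9}}{E + 9} = -3 + \frac{- \frac{23}{9} + E}{9 + E}$)
$\frac{-311 - 292}{o{\left(25 \right)}} = \frac{-311 - 292}{\frac{2}{9} \frac{1}{9 + 25} \left(-133 - 225\right)} = - \frac{603}{\frac{2}{9} \cdot \frac{1}{34} \left(-133 - 225\right)} = - \frac{603}{\frac{2}{9} \cdot \frac{1}{34} \left(-358\right)} = - \frac{603}{- \frac{358}{153}} = \left(-603\right) \left(- \frac{153}{358}\right) = \frac{92259}{358}$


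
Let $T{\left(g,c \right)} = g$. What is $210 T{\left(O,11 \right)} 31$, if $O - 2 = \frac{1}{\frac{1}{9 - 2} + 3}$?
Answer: $\frac{166005}{11} \approx 15091.0$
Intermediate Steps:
$O = \frac{51}{22}$ ($O = 2 + \frac{1}{\frac{1}{9 - 2} + 3} = 2 + \frac{1}{\frac{1}{7} + 3} = 2 + \frac{1}{\frac{22}{7}} = 2 + \frac{7}{22} = \frac{51}{22} \approx 2.3182$)
$210 T{\left(O,11 \right)} 31 = 210 \cdot \frac{51}{22} \cdot 31 = \frac{5355}{11} \cdot 31 = \frac{166005}{11}$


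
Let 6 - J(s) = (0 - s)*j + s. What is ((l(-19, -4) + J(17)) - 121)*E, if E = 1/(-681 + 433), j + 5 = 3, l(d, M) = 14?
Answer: 19/31 ≈ 0.61290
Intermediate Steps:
j = -2 (j = -5 + 3 = -2)
E = -1/248 (E = 1/(-248) = -1/248 ≈ -0.0040323)
J(s) = 6 - 3*s (J(s) = 6 - ((0 - s)*(-2) + s) = 6 - (-s*(-2) + s) = 6 - (2*s + s) = 6 - 3*s)
((l(-19, -4) + J(17)) - 121)*E = ((14 + (6 - 3*17)) - 121)*(-1/248) = ((14 + (6 - 51)) - 121)*(-1/248) = ((14 - 45) - 121)*(-1/248) = (-31 - 121)*(-1/248) = -152*(-1/248) = 19/31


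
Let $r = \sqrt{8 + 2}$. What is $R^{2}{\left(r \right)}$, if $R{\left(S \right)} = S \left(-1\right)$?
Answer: $10$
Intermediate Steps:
$r = \sqrt{10} \approx 3.1623$
$R{\left(S \right)} = - S$
$R^{2}{\left(r \right)} = \left(- \sqrt{10}\right)^{2} = 10$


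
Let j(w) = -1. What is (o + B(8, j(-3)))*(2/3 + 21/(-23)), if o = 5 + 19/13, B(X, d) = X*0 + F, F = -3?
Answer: -255/299 ≈ -0.85284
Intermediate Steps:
B(X, d) = -3 (B(X, d) = X*0 - 3 = 0 - 3 = -3)
o = 84/13 (o = 5 + 19*(1/13) = 5 + 19/13 = 84/13 ≈ 6.4615)
(o + B(8, j(-3)))*(2/3 + 21/(-23)) = (84/13 - 3)*(2/3 + 21/(-23)) = 45*(2*(⅓) + 21*(-1/23))/13 = 45*(⅔ - 21/23)/13 = (45/13)*(-17/69) = -255/299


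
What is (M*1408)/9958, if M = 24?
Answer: 16896/4979 ≈ 3.3935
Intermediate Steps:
(M*1408)/9958 = (24*1408)/9958 = 33792*(1/9958) = 16896/4979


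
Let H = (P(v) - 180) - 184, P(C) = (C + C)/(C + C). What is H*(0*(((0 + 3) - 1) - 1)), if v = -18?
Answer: 0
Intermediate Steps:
P(C) = 1 (P(C) = (2*C)/((2*C)) = (2*C)*(1/(2*C)) = 1)
H = -363 (H = (1 - 180) - 184 = -179 - 184 = -363)
H*(0*(((0 + 3) - 1) - 1)) = -0*(((0 + 3) - 1) - 1) = -0*((3 - 1) - 1) = -0*(2 - 1) = -0 = -363*0 = 0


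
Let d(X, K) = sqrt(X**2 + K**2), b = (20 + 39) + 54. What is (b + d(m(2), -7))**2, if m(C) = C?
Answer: (113 + sqrt(53))**2 ≈ 14467.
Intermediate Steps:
b = 113 (b = 59 + 54 = 113)
d(X, K) = sqrt(K**2 + X**2)
(b + d(m(2), -7))**2 = (113 + sqrt((-7)**2 + 2**2))**2 = (113 + sqrt(49 + 4))**2 = (113 + sqrt(53))**2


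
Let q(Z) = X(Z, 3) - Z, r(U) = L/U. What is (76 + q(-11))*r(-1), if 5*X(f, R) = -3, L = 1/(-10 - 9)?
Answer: 432/95 ≈ 4.5474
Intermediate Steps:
L = -1/19 (L = 1/(-19) = -1/19 ≈ -0.052632)
X(f, R) = -⅗ (X(f, R) = (⅕)*(-3) = -⅗)
r(U) = -1/(19*U)
q(Z) = -⅗ - Z
(76 + q(-11))*r(-1) = (76 + (-⅗ - 1*(-11)))*(-1/19/(-1)) = (76 + (-⅗ + 11))*(-1/19*(-1)) = (76 + 52/5)*(1/19) = (432/5)*(1/19) = 432/95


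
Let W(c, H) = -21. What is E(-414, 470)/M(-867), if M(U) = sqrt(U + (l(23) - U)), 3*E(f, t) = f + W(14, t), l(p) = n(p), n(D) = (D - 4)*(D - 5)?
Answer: -145*sqrt(38)/114 ≈ -7.8407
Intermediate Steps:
n(D) = (-5 + D)*(-4 + D) (n(D) = (-4 + D)*(-5 + D) = (-5 + D)*(-4 + D))
l(p) = 20 + p**2 - 9*p
E(f, t) = -7 + f/3 (E(f, t) = (f - 21)/3 = (-21 + f)/3 = -7 + f/3)
M(U) = 3*sqrt(38) (M(U) = sqrt(U + ((20 + 23**2 - 9*23) - U)) = sqrt(U + ((20 + 529 - 207) - U)) = sqrt(U + (342 - U)) = sqrt(342) = 3*sqrt(38))
E(-414, 470)/M(-867) = (-7 + (1/3)*(-414))/((3*sqrt(38))) = (-7 - 138)*(sqrt(38)/114) = -145*sqrt(38)/114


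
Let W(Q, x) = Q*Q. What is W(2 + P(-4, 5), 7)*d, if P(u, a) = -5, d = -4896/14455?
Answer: -44064/14455 ≈ -3.0484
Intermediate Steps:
d = -4896/14455 (d = -4896*1/14455 = -4896/14455 ≈ -0.33871)
W(Q, x) = Q**2
W(2 + P(-4, 5), 7)*d = (2 - 5)**2*(-4896/14455) = (-3)**2*(-4896/14455) = 9*(-4896/14455) = -44064/14455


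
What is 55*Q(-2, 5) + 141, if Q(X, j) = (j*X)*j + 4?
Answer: -2389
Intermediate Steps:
Q(X, j) = 4 + X*j**2 (Q(X, j) = (X*j)*j + 4 = X*j**2 + 4 = 4 + X*j**2)
55*Q(-2, 5) + 141 = 55*(4 - 2*5**2) + 141 = 55*(4 - 2*25) + 141 = 55*(4 - 50) + 141 = 55*(-46) + 141 = -2530 + 141 = -2389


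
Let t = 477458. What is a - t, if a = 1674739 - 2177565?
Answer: -980284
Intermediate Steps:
a = -502826
a - t = -502826 - 1*477458 = -502826 - 477458 = -980284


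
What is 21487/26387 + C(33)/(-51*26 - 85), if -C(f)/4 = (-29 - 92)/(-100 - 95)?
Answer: 5924811923/7260251115 ≈ 0.81606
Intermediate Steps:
C(f) = -484/195 (C(f) = -4*(-29 - 92)/(-100 - 95) = -(-484)/(-195) = -(-484)*(-1)/195 = -4*121/195 = -484/195)
21487/26387 + C(33)/(-51*26 - 85) = 21487/26387 - 484/(195*(-51*26 - 85)) = 21487*(1/26387) - 484/(195*(-1326 - 85)) = 21487/26387 - 484/195/(-1411) = 21487/26387 - 484/195*(-1/1411) = 21487/26387 + 484/275145 = 5924811923/7260251115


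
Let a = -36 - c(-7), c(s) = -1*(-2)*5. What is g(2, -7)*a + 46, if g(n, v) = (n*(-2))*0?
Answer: 46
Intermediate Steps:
g(n, v) = 0 (g(n, v) = -2*n*0 = 0)
c(s) = 10 (c(s) = 2*5 = 10)
a = -46 (a = -36 - 1*10 = -36 - 10 = -46)
g(2, -7)*a + 46 = 0*(-46) + 46 = 0 + 46 = 46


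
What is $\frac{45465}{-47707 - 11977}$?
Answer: $- \frac{45465}{59684} \approx -0.76176$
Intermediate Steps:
$\frac{45465}{-47707 - 11977} = \frac{45465}{-59684} = 45465 \left(- \frac{1}{59684}\right) = - \frac{45465}{59684}$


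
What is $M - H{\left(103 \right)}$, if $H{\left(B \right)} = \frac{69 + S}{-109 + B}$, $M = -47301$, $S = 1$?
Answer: $- \frac{141868}{3} \approx -47289.0$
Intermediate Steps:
$H{\left(B \right)} = \frac{70}{-109 + B}$ ($H{\left(B \right)} = \frac{69 + 1}{-109 + B} = \frac{70}{-109 + B}$)
$M - H{\left(103 \right)} = -47301 - \frac{70}{-109 + 103} = -47301 - \frac{70}{-6} = -47301 - 70 \left(- \frac{1}{6}\right) = -47301 - - \frac{35}{3} = -47301 + \frac{35}{3} = - \frac{141868}{3}$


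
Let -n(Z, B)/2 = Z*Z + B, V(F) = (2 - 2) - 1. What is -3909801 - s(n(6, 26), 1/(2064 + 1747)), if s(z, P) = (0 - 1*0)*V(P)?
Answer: -3909801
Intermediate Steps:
V(F) = -1 (V(F) = 0 - 1 = -1)
n(Z, B) = -2*B - 2*Z² (n(Z, B) = -2*(Z*Z + B) = -2*(Z² + B) = -2*(B + Z²) = -2*B - 2*Z²)
s(z, P) = 0 (s(z, P) = (0 - 1*0)*(-1) = (0 + 0)*(-1) = 0*(-1) = 0)
-3909801 - s(n(6, 26), 1/(2064 + 1747)) = -3909801 - 1*0 = -3909801 + 0 = -3909801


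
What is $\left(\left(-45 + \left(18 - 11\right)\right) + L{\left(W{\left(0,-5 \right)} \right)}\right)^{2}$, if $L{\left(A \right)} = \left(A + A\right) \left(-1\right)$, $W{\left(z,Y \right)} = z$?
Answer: $1444$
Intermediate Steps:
$L{\left(A \right)} = - 2 A$ ($L{\left(A \right)} = 2 A \left(-1\right) = - 2 A$)
$\left(\left(-45 + \left(18 - 11\right)\right) + L{\left(W{\left(0,-5 \right)} \right)}\right)^{2} = \left(\left(-45 + \left(18 - 11\right)\right) - 0\right)^{2} = \left(\left(-45 + 7\right) + 0\right)^{2} = \left(-38 + 0\right)^{2} = \left(-38\right)^{2} = 1444$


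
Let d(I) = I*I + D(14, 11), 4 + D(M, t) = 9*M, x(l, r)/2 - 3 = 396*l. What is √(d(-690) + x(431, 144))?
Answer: 2*√204395 ≈ 904.20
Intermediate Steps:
x(l, r) = 6 + 792*l (x(l, r) = 6 + 2*(396*l) = 6 + 792*l)
D(M, t) = -4 + 9*M
d(I) = 122 + I² (d(I) = I*I + (-4 + 9*14) = I² + (-4 + 126) = I² + 122 = 122 + I²)
√(d(-690) + x(431, 144)) = √((122 + (-690)²) + (6 + 792*431)) = √((122 + 476100) + (6 + 341352)) = √(476222 + 341358) = √817580 = 2*√204395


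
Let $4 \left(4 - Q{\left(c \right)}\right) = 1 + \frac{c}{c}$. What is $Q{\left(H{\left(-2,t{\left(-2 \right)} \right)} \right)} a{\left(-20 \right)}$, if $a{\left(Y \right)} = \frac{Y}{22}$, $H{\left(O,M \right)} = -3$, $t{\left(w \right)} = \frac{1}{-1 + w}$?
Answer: $- \frac{35}{11} \approx -3.1818$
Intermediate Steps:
$Q{\left(c \right)} = \frac{7}{2}$ ($Q{\left(c \right)} = 4 - \frac{1 + \frac{c}{c}}{4} = 4 - \frac{1 + 1}{4} = 4 - \frac{1}{2} = \frac{7}{2}$)
$a{\left(Y \right)} = \frac{Y}{22}$ ($a{\left(Y \right)} = Y \frac{1}{22} = \frac{Y}{22}$)
$Q{\left(H{\left(-2,t{\left(-2 \right)} \right)} \right)} a{\left(-20 \right)} = \frac{7 \cdot \frac{1}{22} \left(-20\right)}{2} = \frac{7}{2} \left(- \frac{10}{11}\right) = - \frac{35}{11}$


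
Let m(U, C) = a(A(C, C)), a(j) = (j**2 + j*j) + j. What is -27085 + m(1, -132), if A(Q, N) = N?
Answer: 7631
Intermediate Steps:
a(j) = j + 2*j**2 (a(j) = (j**2 + j**2) + j = 2*j**2 + j = j + 2*j**2)
m(U, C) = C*(1 + 2*C)
-27085 + m(1, -132) = -27085 - 132*(1 + 2*(-132)) = -27085 - 132*(1 - 264) = -27085 - 132*(-263) = -27085 + 34716 = 7631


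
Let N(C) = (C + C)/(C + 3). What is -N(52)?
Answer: -104/55 ≈ -1.8909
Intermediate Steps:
N(C) = 2*C/(3 + C) (N(C) = (2*C)/(3 + C) = 2*C/(3 + C))
-N(52) = -2*52/(3 + 52) = -2*52/55 = -1*104/55 = -104/55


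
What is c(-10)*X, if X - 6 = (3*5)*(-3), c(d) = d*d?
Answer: -3900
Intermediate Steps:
c(d) = d**2
X = -39 (X = 6 + (3*5)*(-3) = 6 + 15*(-3) = 6 - 45 = -39)
c(-10)*X = (-10)**2*(-39) = 100*(-39) = -3900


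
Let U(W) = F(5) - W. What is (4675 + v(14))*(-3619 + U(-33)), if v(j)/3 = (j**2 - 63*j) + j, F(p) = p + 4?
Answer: -9511243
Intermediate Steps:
F(p) = 4 + p
v(j) = -186*j + 3*j**2 (v(j) = 3*((j**2 - 63*j) + j) = 3*(j**2 - 62*j) = -186*j + 3*j**2)
U(W) = 9 - W (U(W) = (4 + 5) - W = 9 - W)
(4675 + v(14))*(-3619 + U(-33)) = (4675 + 3*14*(-62 + 14))*(-3619 + (9 - 1*(-33))) = (4675 + 3*14*(-48))*(-3619 + (9 + 33)) = (4675 - 2016)*(-3619 + 42) = 2659*(-3577) = -9511243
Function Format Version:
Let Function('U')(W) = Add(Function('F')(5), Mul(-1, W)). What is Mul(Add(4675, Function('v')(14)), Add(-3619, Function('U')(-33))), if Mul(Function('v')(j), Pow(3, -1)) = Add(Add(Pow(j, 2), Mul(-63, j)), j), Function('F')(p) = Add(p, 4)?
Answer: -9511243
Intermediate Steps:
Function('F')(p) = Add(4, p)
Function('v')(j) = Add(Mul(-186, j), Mul(3, Pow(j, 2))) (Function('v')(j) = Mul(3, Add(Add(Pow(j, 2), Mul(-63, j)), j)) = Mul(3, Add(Pow(j, 2), Mul(-62, j))) = Add(Mul(-186, j), Mul(3, Pow(j, 2))))
Function('U')(W) = Add(9, Mul(-1, W)) (Function('U')(W) = Add(Add(4, 5), Mul(-1, W)) = Add(9, Mul(-1, W)))
Mul(Add(4675, Function('v')(14)), Add(-3619, Function('U')(-33))) = Mul(Add(4675, Mul(3, 14, Add(-62, 14))), Add(-3619, Add(9, Mul(-1, -33)))) = Mul(Add(4675, Mul(3, 14, -48)), Add(-3619, Add(9, 33))) = Mul(Add(4675, -2016), Add(-3619, 42)) = Mul(2659, -3577) = -9511243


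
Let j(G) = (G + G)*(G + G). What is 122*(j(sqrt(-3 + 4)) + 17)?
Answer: 2562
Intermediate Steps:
j(G) = 4*G**2 (j(G) = (2*G)*(2*G) = 4*G**2)
122*(j(sqrt(-3 + 4)) + 17) = 122*(4*(sqrt(-3 + 4))**2 + 17) = 122*(4*(sqrt(1))**2 + 17) = 122*(4*1**2 + 17) = 122*(4*1 + 17) = 122*(4 + 17) = 122*21 = 2562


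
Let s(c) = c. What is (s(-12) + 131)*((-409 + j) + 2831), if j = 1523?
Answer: 469455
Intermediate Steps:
(s(-12) + 131)*((-409 + j) + 2831) = (-12 + 131)*((-409 + 1523) + 2831) = 119*(1114 + 2831) = 119*3945 = 469455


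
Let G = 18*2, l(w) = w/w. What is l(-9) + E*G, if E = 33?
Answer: 1189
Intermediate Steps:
l(w) = 1
G = 36
l(-9) + E*G = 1 + 33*36 = 1 + 1188 = 1189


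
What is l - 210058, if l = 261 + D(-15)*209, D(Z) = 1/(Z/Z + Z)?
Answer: -2937367/14 ≈ -2.0981e+5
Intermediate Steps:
D(Z) = 1/(1 + Z)
l = 3445/14 (l = 261 + 209/(1 - 15) = 261 + 209/(-14) = 261 - 1/14*209 = 261 - 209/14 = 3445/14 ≈ 246.07)
l - 210058 = 3445/14 - 210058 = -2937367/14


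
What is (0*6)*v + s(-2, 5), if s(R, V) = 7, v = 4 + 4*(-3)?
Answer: 7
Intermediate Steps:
v = -8 (v = 4 - 12 = -8)
(0*6)*v + s(-2, 5) = (0*6)*(-8) + 7 = 0*(-8) + 7 = 0 + 7 = 7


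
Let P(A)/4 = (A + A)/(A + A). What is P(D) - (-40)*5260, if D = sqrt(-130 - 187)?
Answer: 210404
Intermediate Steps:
D = I*sqrt(317) (D = sqrt(-317) = I*sqrt(317) ≈ 17.805*I)
P(A) = 4 (P(A) = 4*((A + A)/(A + A)) = 4*((2*A)/((2*A))) = 4*((2*A)*(1/(2*A))) = 4*1 = 4)
P(D) - (-40)*5260 = 4 - (-40)*5260 = 4 - 1*(-210400) = 4 + 210400 = 210404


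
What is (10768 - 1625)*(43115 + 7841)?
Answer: 465890708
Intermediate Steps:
(10768 - 1625)*(43115 + 7841) = 9143*50956 = 465890708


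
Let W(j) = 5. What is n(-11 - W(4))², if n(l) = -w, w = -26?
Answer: 676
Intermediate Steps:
n(l) = 26 (n(l) = -1*(-26) = 26)
n(-11 - W(4))² = 26² = 676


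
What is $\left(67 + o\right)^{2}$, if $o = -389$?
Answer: $103684$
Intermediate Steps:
$\left(67 + o\right)^{2} = \left(67 - 389\right)^{2} = \left(-322\right)^{2} = 103684$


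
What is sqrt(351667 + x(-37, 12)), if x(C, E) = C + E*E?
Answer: 3*sqrt(39086) ≈ 593.11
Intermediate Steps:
x(C, E) = C + E**2
sqrt(351667 + x(-37, 12)) = sqrt(351667 + (-37 + 12**2)) = sqrt(351667 + (-37 + 144)) = sqrt(351667 + 107) = sqrt(351774) = 3*sqrt(39086)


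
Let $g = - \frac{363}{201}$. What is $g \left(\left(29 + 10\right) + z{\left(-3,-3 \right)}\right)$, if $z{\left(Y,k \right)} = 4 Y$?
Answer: $- \frac{3267}{67} \approx -48.761$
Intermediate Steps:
$g = - \frac{121}{67}$ ($g = \left(-363\right) \frac{1}{201} = - \frac{121}{67} \approx -1.806$)
$g \left(\left(29 + 10\right) + z{\left(-3,-3 \right)}\right) = - \frac{121 \left(\left(29 + 10\right) + 4 \left(-3\right)\right)}{67} = - \frac{121 \left(39 - 12\right)}{67} = \left(- \frac{121}{67}\right) 27 = - \frac{3267}{67}$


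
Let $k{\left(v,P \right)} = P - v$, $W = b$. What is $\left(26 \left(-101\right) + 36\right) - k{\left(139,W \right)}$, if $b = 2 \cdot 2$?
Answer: $-2455$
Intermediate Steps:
$b = 4$
$W = 4$
$\left(26 \left(-101\right) + 36\right) - k{\left(139,W \right)} = \left(26 \left(-101\right) + 36\right) - \left(4 - 139\right) = \left(-2626 + 36\right) - \left(4 - 139\right) = -2590 - -135 = -2590 + 135 = -2455$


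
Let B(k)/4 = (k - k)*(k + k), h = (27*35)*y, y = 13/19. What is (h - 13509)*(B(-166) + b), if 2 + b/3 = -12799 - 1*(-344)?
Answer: 9132949206/19 ≈ 4.8068e+8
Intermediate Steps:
y = 13/19 (y = 13*(1/19) = 13/19 ≈ 0.68421)
b = -37371 (b = -6 + 3*(-12799 - 1*(-344)) = -6 + 3*(-12799 + 344) = -6 + 3*(-12455) = -6 - 37365 = -37371)
h = 12285/19 (h = (27*35)*(13/19) = 945*(13/19) = 12285/19 ≈ 646.58)
B(k) = 0 (B(k) = 4*((k - k)*(k + k)) = 4*(0*(2*k)) = 4*0 = 0)
(h - 13509)*(B(-166) + b) = (12285/19 - 13509)*(0 - 37371) = -244386/19*(-37371) = 9132949206/19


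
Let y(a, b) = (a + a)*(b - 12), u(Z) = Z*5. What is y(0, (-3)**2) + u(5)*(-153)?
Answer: -3825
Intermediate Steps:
u(Z) = 5*Z
y(a, b) = 2*a*(-12 + b) (y(a, b) = (2*a)*(-12 + b) = 2*a*(-12 + b))
y(0, (-3)**2) + u(5)*(-153) = 2*0*(-12 + (-3)**2) + (5*5)*(-153) = 2*0*(-12 + 9) + 25*(-153) = 2*0*(-3) - 3825 = 0 - 3825 = -3825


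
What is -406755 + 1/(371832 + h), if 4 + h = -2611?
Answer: -150180860834/369217 ≈ -4.0676e+5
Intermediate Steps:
h = -2615 (h = -4 - 2611 = -2615)
-406755 + 1/(371832 + h) = -406755 + 1/(371832 - 2615) = -406755 + 1/369217 = -150180860834/369217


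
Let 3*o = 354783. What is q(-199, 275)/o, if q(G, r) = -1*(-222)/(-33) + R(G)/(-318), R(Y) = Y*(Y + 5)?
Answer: -224099/206838489 ≈ -0.0010834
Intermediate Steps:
R(Y) = Y*(5 + Y)
o = 118261 (o = (⅓)*354783 = 118261)
q(G, r) = -74/11 - G*(5 + G)/318 (q(G, r) = -1*(-222)/(-33) + (G*(5 + G))/(-318) = 222*(-1/33) + (G*(5 + G))*(-1/318) = -74/11 - G*(5 + G)/318)
q(-199, 275)/o = (-74/11 - 1/318*(-199)*(5 - 199))/118261 = (-74/11 - 1/318*(-199)*(-194))*(1/118261) = (-74/11 - 19303/159)*(1/118261) = -224099/1749*1/118261 = -224099/206838489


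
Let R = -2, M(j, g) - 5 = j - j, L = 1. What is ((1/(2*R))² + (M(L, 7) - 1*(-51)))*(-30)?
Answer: -13455/8 ≈ -1681.9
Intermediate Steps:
M(j, g) = 5 (M(j, g) = 5 + (j - j) = 5 + 0 = 5)
((1/(2*R))² + (M(L, 7) - 1*(-51)))*(-30) = ((1/(2*(-2)))² + (5 - 1*(-51)))*(-30) = ((1/(-4))² + (5 + 51))*(-30) = ((-¼)² + 56)*(-30) = (1/16 + 56)*(-30) = (897/16)*(-30) = -13455/8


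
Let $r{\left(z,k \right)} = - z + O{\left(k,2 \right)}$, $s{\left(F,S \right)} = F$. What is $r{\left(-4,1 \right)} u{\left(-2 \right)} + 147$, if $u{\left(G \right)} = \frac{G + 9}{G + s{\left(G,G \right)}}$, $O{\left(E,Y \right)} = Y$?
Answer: $\frac{273}{2} \approx 136.5$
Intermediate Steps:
$r{\left(z,k \right)} = 2 - z$ ($r{\left(z,k \right)} = - z + 2 = 2 - z$)
$u{\left(G \right)} = \frac{9 + G}{2 G}$ ($u{\left(G \right)} = \frac{G + 9}{G + G} = \frac{9 + G}{2 G}$)
$r{\left(-4,1 \right)} u{\left(-2 \right)} + 147 = \left(2 - -4\right) \frac{9 - 2}{2 \left(-2\right)} + 147 = \left(2 + 4\right) \frac{1}{2} \left(- \frac{1}{2}\right) 7 + 147 = 6 \left(- \frac{7}{4}\right) + 147 = - \frac{21}{2} + 147 = \frac{273}{2}$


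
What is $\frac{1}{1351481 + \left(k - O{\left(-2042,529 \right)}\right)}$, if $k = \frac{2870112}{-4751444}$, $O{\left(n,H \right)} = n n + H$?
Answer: $- \frac{1187861}{3348357558660} \approx -3.5476 \cdot 10^{-7}$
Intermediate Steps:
$O{\left(n,H \right)} = H + n^{2}$ ($O{\left(n,H \right)} = n^{2} + H = H + n^{2}$)
$k = - \frac{717528}{1187861}$ ($k = 2870112 \left(- \frac{1}{4751444}\right) = - \frac{717528}{1187861} \approx -0.60405$)
$\frac{1}{1351481 + \left(k - O{\left(-2042,529 \right)}\right)} = \frac{1}{1351481 - \frac{4953729130801}{1187861}} = \frac{1}{- \frac{3348357558660}{1187861}} = - \frac{1187861}{3348357558660}$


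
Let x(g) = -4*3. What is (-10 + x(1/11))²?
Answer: 484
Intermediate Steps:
x(g) = -12
(-10 + x(1/11))² = (-10 - 12)² = (-22)² = 484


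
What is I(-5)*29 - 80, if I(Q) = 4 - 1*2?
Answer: -22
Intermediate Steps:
I(Q) = 2 (I(Q) = 4 - 2 = 2)
I(-5)*29 - 80 = 2*29 - 80 = 58 - 80 = -22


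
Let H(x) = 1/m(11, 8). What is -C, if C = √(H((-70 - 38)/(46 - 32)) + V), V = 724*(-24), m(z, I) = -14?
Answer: -I*√3405710/14 ≈ -131.82*I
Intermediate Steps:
H(x) = -1/14 (H(x) = 1/(-14) = -1/14)
V = -17376
C = I*√3405710/14 (C = √(-1/14 - 17376) = √(-243265/14) = I*√3405710/14 ≈ 131.82*I)
-C = -I*√3405710/14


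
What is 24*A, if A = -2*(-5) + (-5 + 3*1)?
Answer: 192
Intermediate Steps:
A = 8 (A = 10 + (-5 + 3) = 10 - 2 = 8)
24*A = 24*8 = 192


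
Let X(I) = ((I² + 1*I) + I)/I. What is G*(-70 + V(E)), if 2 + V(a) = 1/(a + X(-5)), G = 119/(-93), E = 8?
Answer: 42721/465 ≈ 91.873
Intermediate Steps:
G = -119/93 (G = 119*(-1/93) = -119/93 ≈ -1.2796)
X(I) = (I² + 2*I)/I (X(I) = ((I² + I) + I)/I = ((I + I²) + I)/I = (I² + 2*I)/I)
V(a) = -2 + 1/(-3 + a) (V(a) = -2 + 1/(a + (2 - 5)) = -2 + 1/(a - 3) = -2 + 1/(-3 + a))
G*(-70 + V(E)) = -119*(-70 + (7 - 2*8)/(-3 + 8))/93 = -119*(-70 + (7 - 16)/5)/93 = -119*(-70 + (⅕)*(-9))/93 = -119*(-70 - 9/5)/93 = -119/93*(-359/5) = 42721/465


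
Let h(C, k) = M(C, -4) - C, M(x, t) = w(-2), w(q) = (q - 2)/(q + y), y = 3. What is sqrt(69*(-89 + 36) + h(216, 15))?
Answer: I*sqrt(3877) ≈ 62.266*I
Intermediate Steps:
w(q) = (-2 + q)/(3 + q) (w(q) = (q - 2)/(q + 3) = (-2 + q)/(3 + q))
M(x, t) = -4 (M(x, t) = (-2 - 2)/(3 - 2) = -4/1 = 1*(-4) = -4)
h(C, k) = -4 - C
sqrt(69*(-89 + 36) + h(216, 15)) = sqrt(69*(-89 + 36) + (-4 - 1*216)) = sqrt(69*(-53) + (-4 - 216)) = sqrt(-3657 - 220) = sqrt(-3877) = I*sqrt(3877)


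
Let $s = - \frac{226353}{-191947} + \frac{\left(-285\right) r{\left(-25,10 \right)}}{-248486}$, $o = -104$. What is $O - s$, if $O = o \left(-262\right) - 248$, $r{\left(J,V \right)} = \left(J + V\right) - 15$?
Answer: $\frac{91981516866378}{3406867303} \approx 26999.0$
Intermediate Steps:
$r{\left(J,V \right)} = -15 + J + V$
$O = 27000$ ($O = \left(-104\right) \left(-262\right) - 248 = 27248 - 248 = 27000$)
$s = \frac{3900314622}{3406867303}$ ($s = - \frac{226353}{-191947} + \frac{\left(-285\right) \left(-15 - 25 + 10\right)}{-248486} = \left(-226353\right) \left(- \frac{1}{191947}\right) + \left(-285\right) \left(-30\right) \left(- \frac{1}{248486}\right) = \frac{226353}{191947} + 8550 \left(- \frac{1}{248486}\right) = \frac{226353}{191947} - \frac{4275}{124243} = \frac{3900314622}{3406867303} \approx 1.1448$)
$O - s = 27000 - \frac{3900314622}{3406867303} = \frac{91981516866378}{3406867303}$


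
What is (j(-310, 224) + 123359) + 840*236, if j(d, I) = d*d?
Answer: 417699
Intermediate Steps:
j(d, I) = d²
(j(-310, 224) + 123359) + 840*236 = ((-310)² + 123359) + 840*236 = (96100 + 123359) + 198240 = 219459 + 198240 = 417699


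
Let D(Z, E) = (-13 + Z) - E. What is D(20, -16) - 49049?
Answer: -49026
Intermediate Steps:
D(Z, E) = -13 + Z - E
D(20, -16) - 49049 = (-13 + 20 - 1*(-16)) - 49049 = (-13 + 20 + 16) - 49049 = 23 - 49049 = -49026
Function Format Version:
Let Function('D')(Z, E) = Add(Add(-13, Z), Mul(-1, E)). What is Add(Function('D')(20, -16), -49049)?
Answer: -49026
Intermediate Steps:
Function('D')(Z, E) = Add(-13, Z, Mul(-1, E))
Add(Function('D')(20, -16), -49049) = Add(Add(-13, 20, Mul(-1, -16)), -49049) = Add(Add(-13, 20, 16), -49049) = Add(23, -49049) = -49026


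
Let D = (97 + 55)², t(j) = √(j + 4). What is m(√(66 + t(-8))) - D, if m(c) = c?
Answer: -23104 + √(66 + 2*I) ≈ -23096.0 + 0.12308*I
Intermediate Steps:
t(j) = √(4 + j)
D = 23104 (D = 152² = 23104)
m(√(66 + t(-8))) - D = √(66 + √(4 - 8)) - 1*23104 = √(66 + √(-4)) - 23104 = √(66 + 2*I) - 23104 = -23104 + √(66 + 2*I)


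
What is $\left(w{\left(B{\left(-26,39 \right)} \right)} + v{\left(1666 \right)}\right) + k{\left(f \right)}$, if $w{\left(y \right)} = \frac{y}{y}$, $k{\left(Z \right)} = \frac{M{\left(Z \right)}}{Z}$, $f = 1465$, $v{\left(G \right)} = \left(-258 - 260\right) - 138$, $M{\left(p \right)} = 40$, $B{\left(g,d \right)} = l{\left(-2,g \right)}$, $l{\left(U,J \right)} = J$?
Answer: $- \frac{191907}{293} \approx -654.97$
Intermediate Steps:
$B{\left(g,d \right)} = g$
$v{\left(G \right)} = -656$ ($v{\left(G \right)} = -518 - 138 = -656$)
$k{\left(Z \right)} = \frac{40}{Z}$
$w{\left(y \right)} = 1$
$\left(w{\left(B{\left(-26,39 \right)} \right)} + v{\left(1666 \right)}\right) + k{\left(f \right)} = \left(1 - 656\right) + \frac{40}{1465} = -655 + 40 \cdot \frac{1}{1465} = -655 + \frac{8}{293} = - \frac{191907}{293}$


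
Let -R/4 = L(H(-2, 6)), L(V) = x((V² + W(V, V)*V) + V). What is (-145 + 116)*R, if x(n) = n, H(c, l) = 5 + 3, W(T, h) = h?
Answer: 15776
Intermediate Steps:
H(c, l) = 8
L(V) = V + 2*V² (L(V) = (V² + V*V) + V = (V² + V²) + V = 2*V² + V = V + 2*V²)
R = -544 (R = -32*(1 + 2*8) = -32*(1 + 16) = -32*17 = -4*136 = -544)
(-145 + 116)*R = (-145 + 116)*(-544) = -29*(-544) = 15776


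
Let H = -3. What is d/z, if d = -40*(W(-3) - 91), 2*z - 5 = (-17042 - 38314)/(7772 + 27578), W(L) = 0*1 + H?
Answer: 18988000/8671 ≈ 2189.8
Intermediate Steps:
W(L) = -3 (W(L) = 0*1 - 3 = 0 - 3 = -3)
z = 8671/5050 (z = 5/2 + ((-17042 - 38314)/(7772 + 27578))/2 = 5/2 + (-55356/35350)/2 = 5/2 + (-55356*1/35350)/2 = 5/2 + (½)*(-3954/2525) = 5/2 - 1977/2525 = 8671/5050 ≈ 1.7170)
d = 3760 (d = -40*(-3 - 91) = -40*(-94) = 3760)
d/z = 3760/(8671/5050) = 3760*(5050/8671) = 18988000/8671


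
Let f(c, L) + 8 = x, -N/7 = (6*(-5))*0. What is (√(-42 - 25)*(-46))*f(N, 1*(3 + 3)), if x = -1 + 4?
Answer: 230*I*√67 ≈ 1882.6*I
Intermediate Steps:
x = 3
N = 0 (N = -7*6*(-5)*0 = -(-210)*0 = -7*0 = 0)
f(c, L) = -5 (f(c, L) = -8 + 3 = -5)
(√(-42 - 25)*(-46))*f(N, 1*(3 + 3)) = (√(-42 - 25)*(-46))*(-5) = (√(-67)*(-46))*(-5) = ((I*√67)*(-46))*(-5) = -46*I*√67*(-5) = 230*I*√67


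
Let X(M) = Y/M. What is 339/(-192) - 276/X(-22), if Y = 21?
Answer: 128745/448 ≈ 287.38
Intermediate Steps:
X(M) = 21/M
339/(-192) - 276/X(-22) = 339/(-192) - 276/(21/(-22)) = 339*(-1/192) - 276/(21*(-1/22)) = -113/64 - 276/(-21/22) = -113/64 - 276*(-22/21) = -113/64 + 2024/7 = 128745/448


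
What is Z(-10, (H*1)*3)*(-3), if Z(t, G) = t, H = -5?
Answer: 30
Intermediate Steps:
Z(-10, (H*1)*3)*(-3) = -10*(-3) = 30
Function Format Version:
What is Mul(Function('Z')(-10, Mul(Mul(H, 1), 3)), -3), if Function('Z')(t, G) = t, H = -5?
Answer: 30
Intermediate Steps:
Mul(Function('Z')(-10, Mul(Mul(H, 1), 3)), -3) = Mul(-10, -3) = 30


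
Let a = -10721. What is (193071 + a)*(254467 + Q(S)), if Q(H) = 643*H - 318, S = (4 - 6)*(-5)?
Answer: 47516580650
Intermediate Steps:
S = 10 (S = -2*(-5) = 10)
Q(H) = -318 + 643*H
(193071 + a)*(254467 + Q(S)) = (193071 - 10721)*(254467 + (-318 + 643*10)) = 182350*(254467 + (-318 + 6430)) = 182350*(254467 + 6112) = 182350*260579 = 47516580650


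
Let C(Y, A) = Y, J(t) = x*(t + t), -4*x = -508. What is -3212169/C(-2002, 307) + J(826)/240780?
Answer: 193461519857/120510390 ≈ 1605.4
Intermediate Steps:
x = 127 (x = -¼*(-508) = 127)
J(t) = 254*t (J(t) = 127*(t + t) = 127*(2*t) = 254*t)
-3212169/C(-2002, 307) + J(826)/240780 = -3212169/(-2002) + (254*826)/240780 = -3212169*(-1/2002) + 209804*(1/240780) = 3212169/2002 + 52451/60195 = 193461519857/120510390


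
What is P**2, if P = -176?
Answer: 30976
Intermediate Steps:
P**2 = (-176)**2 = 30976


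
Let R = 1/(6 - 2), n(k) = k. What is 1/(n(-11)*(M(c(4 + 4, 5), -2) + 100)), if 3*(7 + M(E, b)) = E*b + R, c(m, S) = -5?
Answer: -12/12727 ≈ -0.00094288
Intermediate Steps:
R = ¼ (R = 1/4 = ¼ ≈ 0.25000)
M(E, b) = -83/12 + E*b/3 (M(E, b) = -7 + (E*b + ¼)/3 = -7 + (¼ + E*b)/3 = -7 + (1/12 + E*b/3) = -83/12 + E*b/3)
1/(n(-11)*(M(c(4 + 4, 5), -2) + 100)) = 1/(-11*((-83/12 + (⅓)*(-5)*(-2)) + 100)) = 1/(-11*((-83/12 + 10/3) + 100)) = 1/(-11*(-43/12 + 100)) = 1/(-11*1157/12) = 1/(-12727/12) = -12/12727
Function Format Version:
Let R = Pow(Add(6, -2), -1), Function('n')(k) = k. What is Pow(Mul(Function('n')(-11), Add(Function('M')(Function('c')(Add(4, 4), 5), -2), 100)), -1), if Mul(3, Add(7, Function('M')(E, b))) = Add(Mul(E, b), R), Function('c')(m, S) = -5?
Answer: Rational(-12, 12727) ≈ -0.00094288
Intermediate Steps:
R = Rational(1, 4) (R = Pow(4, -1) = Rational(1, 4) ≈ 0.25000)
Function('M')(E, b) = Add(Rational(-83, 12), Mul(Rational(1, 3), E, b)) (Function('M')(E, b) = Add(-7, Mul(Rational(1, 3), Add(Mul(E, b), Rational(1, 4)))) = Add(-7, Mul(Rational(1, 3), Add(Rational(1, 4), Mul(E, b)))) = Add(-7, Add(Rational(1, 12), Mul(Rational(1, 3), E, b))) = Add(Rational(-83, 12), Mul(Rational(1, 3), E, b)))
Pow(Mul(Function('n')(-11), Add(Function('M')(Function('c')(Add(4, 4), 5), -2), 100)), -1) = Pow(Mul(-11, Add(Add(Rational(-83, 12), Mul(Rational(1, 3), -5, -2)), 100)), -1) = Pow(Mul(-11, Add(Add(Rational(-83, 12), Rational(10, 3)), 100)), -1) = Pow(Mul(-11, Add(Rational(-43, 12), 100)), -1) = Pow(Mul(-11, Rational(1157, 12)), -1) = Pow(Rational(-12727, 12), -1) = Rational(-12, 12727)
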